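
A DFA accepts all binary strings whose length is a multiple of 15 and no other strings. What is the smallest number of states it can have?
By Myhill–Nerode, count the distinguishable equivalence classes: 15 classes — one per residue of the length mod 15; class i is distinguished from class j by any string of length (15 − i) mod 15.
15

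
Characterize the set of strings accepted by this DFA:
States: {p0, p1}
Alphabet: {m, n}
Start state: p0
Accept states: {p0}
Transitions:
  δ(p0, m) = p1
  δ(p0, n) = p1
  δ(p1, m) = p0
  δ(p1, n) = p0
Testing a few strings:
  'n' → reject
  'nnn' → reject
  'mm' → accept
  'mnn' → reject
State roles: p0=even length so far; p1=odd length so far
All strings over {m,n} of even length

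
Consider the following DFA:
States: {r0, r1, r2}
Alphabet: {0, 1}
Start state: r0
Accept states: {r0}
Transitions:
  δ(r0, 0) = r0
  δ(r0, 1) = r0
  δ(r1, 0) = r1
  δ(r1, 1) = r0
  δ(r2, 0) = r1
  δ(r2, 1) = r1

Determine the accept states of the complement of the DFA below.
Complement accept states = All states \ Original accept states
= {r0, r1, r2} \ {r0}
{r1, r2}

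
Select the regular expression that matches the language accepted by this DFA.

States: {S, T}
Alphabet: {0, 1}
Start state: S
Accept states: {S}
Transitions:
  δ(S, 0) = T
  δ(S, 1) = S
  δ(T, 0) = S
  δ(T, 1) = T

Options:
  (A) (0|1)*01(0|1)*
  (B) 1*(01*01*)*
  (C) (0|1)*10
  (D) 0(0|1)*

Check each option against the DFA on short strings; one disagreement eliminates an option:
  (A) (0|1)*01(0|1)*: on ε the DFA stays in S and accepts (S ∈ Accept), but the regex does not match it → eliminate
  (B) 1*(01*01*)*: agrees with the DFA on every string of length ≤ 6
  (C) (0|1)*10: on ε the DFA stays in S and accepts (S ∈ Accept), but the regex does not match it → eliminate
  (D) 0(0|1)*: on ε the DFA stays in S and accepts (S ∈ Accept), but the regex does not match it → eliminate
Only (B) is consistent with the DFA.
(B) 1*(01*01*)*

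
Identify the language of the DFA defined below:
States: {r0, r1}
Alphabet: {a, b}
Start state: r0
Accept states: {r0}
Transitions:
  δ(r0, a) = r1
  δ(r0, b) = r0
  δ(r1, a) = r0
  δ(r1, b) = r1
Testing a few strings:
  'a' → reject
  'ab' → reject
  'aaa' → reject
  'bab' → reject
State roles: r0=even number of a's so far; r1=odd number of a's so far
All strings over {a,b} with an even number of a's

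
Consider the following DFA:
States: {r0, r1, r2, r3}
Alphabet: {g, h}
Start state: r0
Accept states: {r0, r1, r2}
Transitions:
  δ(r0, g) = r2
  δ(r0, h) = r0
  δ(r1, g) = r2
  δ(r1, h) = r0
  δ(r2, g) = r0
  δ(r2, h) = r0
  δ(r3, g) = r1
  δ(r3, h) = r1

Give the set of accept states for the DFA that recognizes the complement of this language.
Complement accept states = All states \ Original accept states
= {r0, r1, r2, r3} \ {r0, r1, r2}
{r3}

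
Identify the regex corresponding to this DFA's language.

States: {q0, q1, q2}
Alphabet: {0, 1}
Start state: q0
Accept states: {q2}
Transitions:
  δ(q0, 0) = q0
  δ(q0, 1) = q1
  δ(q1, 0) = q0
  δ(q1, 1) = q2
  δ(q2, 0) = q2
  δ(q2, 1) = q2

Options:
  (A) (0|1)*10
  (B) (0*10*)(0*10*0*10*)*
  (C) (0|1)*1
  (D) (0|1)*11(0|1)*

Check each option against the DFA on short strings; one disagreement eliminates an option:
  (A) (0|1)*10: on '10' the DFA goes q0 → q1 → q0 and rejects (q0 ∉ Accept), but the regex matches it → eliminate
  (B) (0*10*)(0*10*0*10*)*: on '1' the DFA goes q0 → q1 and rejects (q1 ∉ Accept), but the regex matches it → eliminate
  (C) (0|1)*1: on '1' the DFA goes q0 → q1 and rejects (q1 ∉ Accept), but the regex matches it → eliminate
  (D) (0|1)*11(0|1)*: agrees with the DFA on every string of length ≤ 6
Only (D) is consistent with the DFA.
(D) (0|1)*11(0|1)*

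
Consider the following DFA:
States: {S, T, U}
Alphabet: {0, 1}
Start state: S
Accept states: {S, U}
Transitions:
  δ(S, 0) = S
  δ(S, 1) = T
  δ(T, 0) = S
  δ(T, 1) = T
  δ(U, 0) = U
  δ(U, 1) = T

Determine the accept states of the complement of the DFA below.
Complement accept states = All states \ Original accept states
= {S, T, U} \ {S, U}
{T}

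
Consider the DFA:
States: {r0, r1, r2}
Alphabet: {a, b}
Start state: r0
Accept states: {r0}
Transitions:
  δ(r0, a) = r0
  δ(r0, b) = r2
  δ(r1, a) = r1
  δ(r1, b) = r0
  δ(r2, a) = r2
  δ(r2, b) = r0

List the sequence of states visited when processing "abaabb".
read 'a': r0 → r0
  read 'b': r0 → r2
  read 'a': r2 → r2
  read 'a': r2 → r2
  read 'b': r2 → r0
  read 'b': r0 → r2
r0 -> r0 -> r2 -> r2 -> r2 -> r0 -> r2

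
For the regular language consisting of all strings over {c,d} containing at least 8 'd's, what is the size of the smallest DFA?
By Myhill–Nerode, count the distinguishable equivalence classes: 9 classes — having seen 0, 1, …, 7, or ≥8 copies of 'd'; any two classes i < j (j ≤ 8) are distinguished by the string d^(8−j), which takes class j to 8 copies (accepted) but leaves class i below 8 (rejected).
9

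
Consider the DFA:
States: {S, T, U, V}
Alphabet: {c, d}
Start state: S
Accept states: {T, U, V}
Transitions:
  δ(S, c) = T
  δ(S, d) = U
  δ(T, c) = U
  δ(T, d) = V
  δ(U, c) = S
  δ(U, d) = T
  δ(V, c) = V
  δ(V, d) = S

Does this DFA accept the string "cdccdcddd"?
Processing string "cdccdcddd":
  S --c--> T
  T --d--> V
  V --c--> V
  V --c--> V
  V --d--> S
  S --c--> T
  T --d--> V
  V --d--> S
  S --d--> U
Final state: U
Accept states: {T, U, V}
Yes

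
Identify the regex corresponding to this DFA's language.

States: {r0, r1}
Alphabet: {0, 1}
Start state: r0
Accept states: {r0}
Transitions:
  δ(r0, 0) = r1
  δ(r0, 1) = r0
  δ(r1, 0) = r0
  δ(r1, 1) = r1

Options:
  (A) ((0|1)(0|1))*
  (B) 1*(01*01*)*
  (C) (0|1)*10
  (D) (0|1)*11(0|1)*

Check each option against the DFA on short strings; one disagreement eliminates an option:
  (A) ((0|1)(0|1))*: on '1' the DFA goes r0 → r0 and accepts (r0 ∈ Accept), but the regex does not match it → eliminate
  (B) 1*(01*01*)*: agrees with the DFA on every string of length ≤ 6
  (C) (0|1)*10: on ε the DFA stays in r0 and accepts (r0 ∈ Accept), but the regex does not match it → eliminate
  (D) (0|1)*11(0|1)*: on ε the DFA stays in r0 and accepts (r0 ∈ Accept), but the regex does not match it → eliminate
Only (B) is consistent with the DFA.
(B) 1*(01*01*)*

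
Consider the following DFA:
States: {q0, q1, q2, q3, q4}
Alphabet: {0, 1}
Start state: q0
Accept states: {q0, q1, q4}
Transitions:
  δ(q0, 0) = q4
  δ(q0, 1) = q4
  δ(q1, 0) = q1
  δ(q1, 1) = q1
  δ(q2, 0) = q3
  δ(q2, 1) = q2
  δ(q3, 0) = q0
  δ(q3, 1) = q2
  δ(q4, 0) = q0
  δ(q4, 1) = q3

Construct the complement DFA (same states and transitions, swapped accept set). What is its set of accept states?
Complement accept states = All states \ Original accept states
= {q0, q1, q2, q3, q4} \ {q0, q1, q4}
{q2, q3}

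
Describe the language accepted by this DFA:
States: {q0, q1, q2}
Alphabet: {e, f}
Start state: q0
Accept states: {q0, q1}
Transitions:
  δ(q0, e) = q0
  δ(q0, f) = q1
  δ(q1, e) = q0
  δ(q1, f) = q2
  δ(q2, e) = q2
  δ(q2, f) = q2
Testing a few strings:
  'fe' → accept
  'ef' → accept
  'effe' → reject
  'fef' → accept
State roles: q0=last symbol not f (ok); q1=last symbol f (ok); q2=saw ff (dead)
All strings over {e,f} with no two consecutive f's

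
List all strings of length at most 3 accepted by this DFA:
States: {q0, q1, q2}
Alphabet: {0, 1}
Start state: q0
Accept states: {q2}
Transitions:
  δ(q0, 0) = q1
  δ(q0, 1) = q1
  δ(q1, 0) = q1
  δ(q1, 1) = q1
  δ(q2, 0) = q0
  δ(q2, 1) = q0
None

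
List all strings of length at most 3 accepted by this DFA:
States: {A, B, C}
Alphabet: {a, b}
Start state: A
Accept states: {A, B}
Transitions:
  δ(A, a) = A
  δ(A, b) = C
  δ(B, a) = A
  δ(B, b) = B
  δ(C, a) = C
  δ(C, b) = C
ε, a, aa, aaa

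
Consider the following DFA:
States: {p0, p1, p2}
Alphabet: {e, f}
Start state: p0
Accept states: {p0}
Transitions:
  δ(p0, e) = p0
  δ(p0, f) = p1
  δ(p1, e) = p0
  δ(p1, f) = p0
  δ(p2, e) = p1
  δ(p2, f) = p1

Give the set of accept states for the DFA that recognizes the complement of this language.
Complement accept states = All states \ Original accept states
= {p0, p1, p2} \ {p0}
{p1, p2}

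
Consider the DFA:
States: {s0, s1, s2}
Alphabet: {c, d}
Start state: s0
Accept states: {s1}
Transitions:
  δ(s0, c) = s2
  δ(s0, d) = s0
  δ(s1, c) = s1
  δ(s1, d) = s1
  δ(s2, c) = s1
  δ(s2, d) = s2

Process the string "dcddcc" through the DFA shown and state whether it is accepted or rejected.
Processing string "dcddcc":
  s0 --d--> s0
  s0 --c--> s2
  s2 --d--> s2
  s2 --d--> s2
  s2 --c--> s1
  s1 --c--> s1
Final state: s1
Accept states: {s1}
Yes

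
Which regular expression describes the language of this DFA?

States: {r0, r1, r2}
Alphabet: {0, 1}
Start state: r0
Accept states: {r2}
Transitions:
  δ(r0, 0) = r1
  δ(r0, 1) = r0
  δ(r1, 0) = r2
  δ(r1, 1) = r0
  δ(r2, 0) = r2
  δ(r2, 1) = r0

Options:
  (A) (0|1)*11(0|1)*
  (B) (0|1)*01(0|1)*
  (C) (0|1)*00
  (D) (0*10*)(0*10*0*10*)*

Check each option against the DFA on short strings; one disagreement eliminates an option:
  (A) (0|1)*11(0|1)*: on '00' the DFA goes r0 → r1 → r2 and accepts (r2 ∈ Accept), but the regex does not match it → eliminate
  (B) (0|1)*01(0|1)*: on '00' the DFA goes r0 → r1 → r2 and accepts (r2 ∈ Accept), but the regex does not match it → eliminate
  (C) (0|1)*00: agrees with the DFA on every string of length ≤ 6
  (D) (0*10*)(0*10*0*10*)*: on '1' the DFA goes r0 → r0 and rejects (r0 ∉ Accept), but the regex matches it → eliminate
Only (C) is consistent with the DFA.
(C) (0|1)*00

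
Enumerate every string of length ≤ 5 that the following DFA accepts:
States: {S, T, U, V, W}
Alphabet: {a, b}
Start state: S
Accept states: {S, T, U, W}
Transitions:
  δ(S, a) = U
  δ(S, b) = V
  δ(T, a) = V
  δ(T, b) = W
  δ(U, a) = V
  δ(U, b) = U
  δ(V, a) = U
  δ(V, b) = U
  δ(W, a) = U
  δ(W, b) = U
ε, a, ab, ba, bb, aaa, aab, abb, bab, bbb, aaab, aabb, abaa, abab, abbb, baaa, baab, babb, bbaa, bbab, bbbb, aaaaa, aaaab, aaabb, aabaa, aabab, aabbb, abaab, ababb, abbaa, abbab, abbbb, baaab, baabb, babaa, babab, babbb, bbaab, bbabb, bbbaa, bbbab, bbbbb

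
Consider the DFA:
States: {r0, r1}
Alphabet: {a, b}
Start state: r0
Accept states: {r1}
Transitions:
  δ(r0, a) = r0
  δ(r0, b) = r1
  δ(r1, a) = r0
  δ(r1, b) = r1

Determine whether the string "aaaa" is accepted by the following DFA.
Processing string "aaaa":
  r0 --a--> r0
  r0 --a--> r0
  r0 --a--> r0
  r0 --a--> r0
Final state: r0
Accept states: {r1}
No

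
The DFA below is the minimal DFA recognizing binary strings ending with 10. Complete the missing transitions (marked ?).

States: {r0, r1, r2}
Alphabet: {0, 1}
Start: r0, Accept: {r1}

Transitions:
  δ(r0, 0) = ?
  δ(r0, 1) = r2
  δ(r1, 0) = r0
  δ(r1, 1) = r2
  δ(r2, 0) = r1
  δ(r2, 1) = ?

From the language and accept set, identify what each state tracks — r0: no suffix match; r1: suffix is 10; r2: one trailing 1.
Each missing δ(q, a) is the state matching the new tracked value after reading a.
δ(r0, 0) = r0; δ(r2, 1) = r2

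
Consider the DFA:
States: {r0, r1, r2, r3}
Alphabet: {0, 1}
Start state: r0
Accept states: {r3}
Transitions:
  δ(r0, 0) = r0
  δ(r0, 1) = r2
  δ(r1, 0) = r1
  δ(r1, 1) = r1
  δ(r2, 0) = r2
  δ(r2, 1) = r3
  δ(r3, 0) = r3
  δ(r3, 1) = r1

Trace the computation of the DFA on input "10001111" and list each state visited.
read '1': r0 → r2
  read '0': r2 → r2
  read '0': r2 → r2
  read '0': r2 → r2
  read '1': r2 → r3
  read '1': r3 → r1
  read '1': r1 → r1
  read '1': r1 → r1
r0 -> r2 -> r2 -> r2 -> r2 -> r3 -> r1 -> r1 -> r1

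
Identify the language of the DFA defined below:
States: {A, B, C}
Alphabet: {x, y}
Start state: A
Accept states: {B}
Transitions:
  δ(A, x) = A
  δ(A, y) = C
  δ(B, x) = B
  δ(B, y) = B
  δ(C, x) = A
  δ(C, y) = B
Testing a few strings:
  'yyxx' → accept
  'x' → reject
  'xy' → reject
  'xyyx' → accept
State roles: A=no progress toward yy; B=substring yy seen; C=one trailing y
All strings over {x,y} containing the substring yy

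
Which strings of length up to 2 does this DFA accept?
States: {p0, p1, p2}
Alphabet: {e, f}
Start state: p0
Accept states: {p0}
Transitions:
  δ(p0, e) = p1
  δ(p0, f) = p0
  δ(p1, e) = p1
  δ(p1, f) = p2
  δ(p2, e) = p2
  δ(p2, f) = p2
ε, f, ff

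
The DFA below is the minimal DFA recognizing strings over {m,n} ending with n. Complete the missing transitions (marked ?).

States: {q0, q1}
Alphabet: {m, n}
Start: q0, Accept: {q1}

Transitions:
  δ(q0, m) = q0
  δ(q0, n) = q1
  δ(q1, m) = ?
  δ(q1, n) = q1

From the language and accept set, identify what each state tracks — q0: last symbol not n; q1: last symbol is n.
Each missing δ(q, a) is the state matching the new tracked value after reading a.
δ(q1, m) = q0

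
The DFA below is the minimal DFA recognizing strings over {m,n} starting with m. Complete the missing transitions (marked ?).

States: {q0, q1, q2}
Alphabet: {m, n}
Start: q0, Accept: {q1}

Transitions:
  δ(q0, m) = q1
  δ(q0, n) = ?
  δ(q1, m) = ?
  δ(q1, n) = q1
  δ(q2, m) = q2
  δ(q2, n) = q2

From the language and accept set, identify what each state tracks — q0: no input read; q1: started with m; q2: started with n (dead).
Each missing δ(q, a) is the state matching the new tracked value after reading a.
δ(q0, n) = q2; δ(q1, m) = q1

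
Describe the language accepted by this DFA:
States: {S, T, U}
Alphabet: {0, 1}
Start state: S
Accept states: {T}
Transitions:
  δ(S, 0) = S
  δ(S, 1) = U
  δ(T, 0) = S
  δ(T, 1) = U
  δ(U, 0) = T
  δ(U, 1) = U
Testing a few strings:
  '101' → reject
  '11' → reject
  '0010' → accept
  '1' → reject
State roles: S=no suffix match; T=suffix is 10; U=one trailing 1
All binary strings ending with 10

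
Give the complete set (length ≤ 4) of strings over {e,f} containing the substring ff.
ff, eff, ffe, fff, eeff, effe, efff, feff, ffee, ffef, fffe, ffff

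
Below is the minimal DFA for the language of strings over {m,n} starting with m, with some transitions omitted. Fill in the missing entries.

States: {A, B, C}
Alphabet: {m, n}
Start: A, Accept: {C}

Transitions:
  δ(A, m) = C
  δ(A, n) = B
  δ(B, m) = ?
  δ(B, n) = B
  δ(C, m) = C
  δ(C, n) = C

From the language and accept set, identify what each state tracks — A: no input read; B: started with n (dead); C: started with m.
Each missing δ(q, a) is the state matching the new tracked value after reading a.
δ(B, m) = B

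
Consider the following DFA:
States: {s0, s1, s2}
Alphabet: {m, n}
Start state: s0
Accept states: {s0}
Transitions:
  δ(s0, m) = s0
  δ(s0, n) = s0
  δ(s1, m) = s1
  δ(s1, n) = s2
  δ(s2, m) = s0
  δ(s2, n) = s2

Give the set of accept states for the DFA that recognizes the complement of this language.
Complement accept states = All states \ Original accept states
= {s0, s1, s2} \ {s0}
{s1, s2}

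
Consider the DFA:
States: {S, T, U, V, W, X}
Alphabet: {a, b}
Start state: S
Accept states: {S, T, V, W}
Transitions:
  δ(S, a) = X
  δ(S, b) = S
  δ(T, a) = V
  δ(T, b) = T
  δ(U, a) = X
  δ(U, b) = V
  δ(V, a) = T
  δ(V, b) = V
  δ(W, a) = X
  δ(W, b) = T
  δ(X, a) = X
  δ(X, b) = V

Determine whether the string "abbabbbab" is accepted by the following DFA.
Processing string "abbabbbab":
  S --a--> X
  X --b--> V
  V --b--> V
  V --a--> T
  T --b--> T
  T --b--> T
  T --b--> T
  T --a--> V
  V --b--> V
Final state: V
Accept states: {S, T, V, W}
Yes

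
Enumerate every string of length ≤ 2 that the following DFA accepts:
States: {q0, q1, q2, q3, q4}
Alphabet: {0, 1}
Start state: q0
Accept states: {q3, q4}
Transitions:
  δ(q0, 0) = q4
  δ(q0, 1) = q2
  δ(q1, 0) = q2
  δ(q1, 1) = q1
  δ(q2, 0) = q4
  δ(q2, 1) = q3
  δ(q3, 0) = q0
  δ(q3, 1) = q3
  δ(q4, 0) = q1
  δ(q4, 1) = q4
0, 01, 10, 11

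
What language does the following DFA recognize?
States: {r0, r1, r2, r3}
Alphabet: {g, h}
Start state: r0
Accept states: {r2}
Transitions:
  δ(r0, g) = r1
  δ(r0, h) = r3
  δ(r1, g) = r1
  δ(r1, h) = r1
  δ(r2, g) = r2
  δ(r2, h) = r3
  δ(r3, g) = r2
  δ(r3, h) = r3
Testing a few strings:
  'gh' → reject
  'ghg' → reject
  'hggg' → accept
  'g' → reject
State roles: r0=no input read; r1=started with g (dead); r2=started with h, last symbol g; r3=started with h, last symbol h
All strings over {g,h} that start with h and end with g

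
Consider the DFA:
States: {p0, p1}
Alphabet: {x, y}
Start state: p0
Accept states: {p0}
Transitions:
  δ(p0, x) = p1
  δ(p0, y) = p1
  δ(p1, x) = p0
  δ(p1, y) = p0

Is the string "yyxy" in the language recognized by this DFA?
Processing string "yyxy":
  p0 --y--> p1
  p1 --y--> p0
  p0 --x--> p1
  p1 --y--> p0
Final state: p0
Accept states: {p0}
Yes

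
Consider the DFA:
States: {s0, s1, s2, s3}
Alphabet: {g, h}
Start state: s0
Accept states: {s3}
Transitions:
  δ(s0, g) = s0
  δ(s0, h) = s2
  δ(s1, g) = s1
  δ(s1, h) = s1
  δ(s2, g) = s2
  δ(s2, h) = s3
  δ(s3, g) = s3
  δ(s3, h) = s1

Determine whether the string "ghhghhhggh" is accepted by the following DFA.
Processing string "ghhghhhggh":
  s0 --g--> s0
  s0 --h--> s2
  s2 --h--> s3
  s3 --g--> s3
  s3 --h--> s1
  s1 --h--> s1
  s1 --h--> s1
  s1 --g--> s1
  s1 --g--> s1
  s1 --h--> s1
Final state: s1
Accept states: {s3}
No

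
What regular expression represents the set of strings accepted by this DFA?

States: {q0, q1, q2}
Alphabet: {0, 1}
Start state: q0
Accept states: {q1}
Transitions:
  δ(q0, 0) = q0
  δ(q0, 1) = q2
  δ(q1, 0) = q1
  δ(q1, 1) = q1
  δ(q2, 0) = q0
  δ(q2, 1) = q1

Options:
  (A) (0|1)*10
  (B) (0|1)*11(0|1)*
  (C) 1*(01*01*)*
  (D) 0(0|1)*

Check each option against the DFA on short strings; one disagreement eliminates an option:
  (A) (0|1)*10: on '10' the DFA goes q0 → q2 → q0 and rejects (q0 ∉ Accept), but the regex matches it → eliminate
  (B) (0|1)*11(0|1)*: agrees with the DFA on every string of length ≤ 6
  (C) 1*(01*01*)*: on ε the DFA stays in q0 and rejects (q0 ∉ Accept), but the regex matches it → eliminate
  (D) 0(0|1)*: on '0' the DFA goes q0 → q0 and rejects (q0 ∉ Accept), but the regex matches it → eliminate
Only (B) is consistent with the DFA.
(B) (0|1)*11(0|1)*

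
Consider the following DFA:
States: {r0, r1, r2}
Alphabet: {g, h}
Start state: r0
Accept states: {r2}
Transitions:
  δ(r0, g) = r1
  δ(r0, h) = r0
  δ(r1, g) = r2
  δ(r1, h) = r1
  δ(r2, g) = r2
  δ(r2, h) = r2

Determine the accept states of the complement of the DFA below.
Complement accept states = All states \ Original accept states
= {r0, r1, r2} \ {r2}
{r0, r1}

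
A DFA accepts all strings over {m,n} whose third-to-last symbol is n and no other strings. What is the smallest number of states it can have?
By Myhill–Nerode, count the distinguishable equivalence classes: 2^3 = 8 classes — the DFA must remember the last 3 symbols read; every pair of distinct length-3 suffixes is distinguishable by some continuation.
8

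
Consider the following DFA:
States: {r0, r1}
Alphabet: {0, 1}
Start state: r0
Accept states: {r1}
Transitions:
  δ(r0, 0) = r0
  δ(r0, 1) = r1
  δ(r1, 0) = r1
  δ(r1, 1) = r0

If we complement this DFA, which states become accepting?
Complement accept states = All states \ Original accept states
= {r0, r1} \ {r1}
{r0}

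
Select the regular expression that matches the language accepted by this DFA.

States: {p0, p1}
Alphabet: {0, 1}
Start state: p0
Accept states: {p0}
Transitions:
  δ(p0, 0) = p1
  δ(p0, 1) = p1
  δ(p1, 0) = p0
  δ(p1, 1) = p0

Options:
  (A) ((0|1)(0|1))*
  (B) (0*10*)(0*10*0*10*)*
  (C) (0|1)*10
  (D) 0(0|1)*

Check each option against the DFA on short strings; one disagreement eliminates an option:
  (A) ((0|1)(0|1))*: agrees with the DFA on every string of length ≤ 6
  (B) (0*10*)(0*10*0*10*)*: on ε the DFA stays in p0 and accepts (p0 ∈ Accept), but the regex does not match it → eliminate
  (C) (0|1)*10: on ε the DFA stays in p0 and accepts (p0 ∈ Accept), but the regex does not match it → eliminate
  (D) 0(0|1)*: on ε the DFA stays in p0 and accepts (p0 ∈ Accept), but the regex does not match it → eliminate
Only (A) is consistent with the DFA.
(A) ((0|1)(0|1))*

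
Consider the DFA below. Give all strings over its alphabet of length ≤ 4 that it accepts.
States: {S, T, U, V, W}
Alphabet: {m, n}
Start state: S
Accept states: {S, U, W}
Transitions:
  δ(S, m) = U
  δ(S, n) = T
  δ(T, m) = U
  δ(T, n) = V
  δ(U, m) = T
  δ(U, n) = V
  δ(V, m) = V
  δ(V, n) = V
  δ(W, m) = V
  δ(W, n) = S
ε, m, nm, mmm, nmmm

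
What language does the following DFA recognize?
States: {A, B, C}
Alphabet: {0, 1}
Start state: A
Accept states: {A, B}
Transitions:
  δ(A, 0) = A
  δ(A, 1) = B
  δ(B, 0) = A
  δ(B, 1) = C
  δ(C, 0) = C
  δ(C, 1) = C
Testing a few strings:
  '11' → reject
  '1' → accept
  '000' → accept
  '0' → accept
State roles: A=last symbol not 1 (ok); B=last symbol 1 (ok); C=saw 11 (dead)
All binary strings with no two consecutive 1's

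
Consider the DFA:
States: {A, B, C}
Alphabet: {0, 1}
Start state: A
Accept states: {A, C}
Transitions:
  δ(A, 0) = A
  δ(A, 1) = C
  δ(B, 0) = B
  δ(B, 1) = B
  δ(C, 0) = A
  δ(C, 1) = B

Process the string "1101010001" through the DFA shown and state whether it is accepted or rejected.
Processing string "1101010001":
  A --1--> C
  C --1--> B
  B --0--> B
  B --1--> B
  B --0--> B
  B --1--> B
  B --0--> B
  B --0--> B
  B --0--> B
  B --1--> B
Final state: B
Accept states: {A, C}
No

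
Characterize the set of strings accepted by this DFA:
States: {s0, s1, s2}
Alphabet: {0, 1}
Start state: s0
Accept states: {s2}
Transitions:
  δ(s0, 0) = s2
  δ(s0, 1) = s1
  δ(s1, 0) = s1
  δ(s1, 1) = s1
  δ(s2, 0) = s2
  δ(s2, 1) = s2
Testing a few strings:
  '0' → accept
  '00' → accept
  '1' → reject
  '010' → accept
State roles: s0=no input read; s1=started with 1 (dead); s2=started with 0
All binary strings starting with 0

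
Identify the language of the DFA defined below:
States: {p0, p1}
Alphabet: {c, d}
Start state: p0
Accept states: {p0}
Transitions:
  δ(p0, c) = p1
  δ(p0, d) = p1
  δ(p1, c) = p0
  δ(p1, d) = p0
Testing a few strings:
  'dcd' → reject
  'dd' → accept
  'ccd' → reject
  'd' → reject
State roles: p0=even length so far; p1=odd length so far
All strings over {c,d} of even length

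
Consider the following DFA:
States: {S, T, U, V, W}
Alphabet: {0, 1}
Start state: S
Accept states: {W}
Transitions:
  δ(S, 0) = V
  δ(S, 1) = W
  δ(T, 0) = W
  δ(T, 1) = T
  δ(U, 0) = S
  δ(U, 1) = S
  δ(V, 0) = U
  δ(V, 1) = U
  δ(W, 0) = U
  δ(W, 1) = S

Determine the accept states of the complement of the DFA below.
Complement accept states = All states \ Original accept states
= {S, T, U, V, W} \ {W}
{S, T, U, V}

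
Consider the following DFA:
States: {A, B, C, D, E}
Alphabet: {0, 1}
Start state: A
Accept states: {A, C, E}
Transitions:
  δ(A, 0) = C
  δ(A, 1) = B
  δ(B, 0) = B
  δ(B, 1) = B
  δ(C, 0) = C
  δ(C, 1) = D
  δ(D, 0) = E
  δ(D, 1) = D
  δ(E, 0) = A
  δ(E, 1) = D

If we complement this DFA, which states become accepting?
Complement accept states = All states \ Original accept states
= {A, B, C, D, E} \ {A, C, E}
{B, D}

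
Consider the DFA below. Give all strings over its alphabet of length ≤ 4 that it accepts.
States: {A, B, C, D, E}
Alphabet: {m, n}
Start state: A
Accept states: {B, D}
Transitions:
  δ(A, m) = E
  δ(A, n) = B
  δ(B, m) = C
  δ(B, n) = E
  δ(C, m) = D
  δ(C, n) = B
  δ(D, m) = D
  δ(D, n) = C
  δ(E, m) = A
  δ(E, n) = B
n, mn, mmn, nmm, nmn, nnn, mmmn, mnmm, mnmn, mnnn, nmmm, nnmn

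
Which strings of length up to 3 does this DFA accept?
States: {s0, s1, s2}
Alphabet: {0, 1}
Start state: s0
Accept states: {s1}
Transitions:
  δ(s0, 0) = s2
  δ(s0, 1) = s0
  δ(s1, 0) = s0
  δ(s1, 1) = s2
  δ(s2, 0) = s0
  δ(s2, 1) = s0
None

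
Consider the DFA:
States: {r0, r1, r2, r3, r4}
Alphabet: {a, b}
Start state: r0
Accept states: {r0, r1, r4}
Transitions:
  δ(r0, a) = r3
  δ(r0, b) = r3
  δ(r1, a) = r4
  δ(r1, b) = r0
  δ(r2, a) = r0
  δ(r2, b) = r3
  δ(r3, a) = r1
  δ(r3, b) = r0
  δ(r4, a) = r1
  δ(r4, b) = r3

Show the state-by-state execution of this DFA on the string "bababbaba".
read 'b': r0 → r3
  read 'a': r3 → r1
  read 'b': r1 → r0
  read 'a': r0 → r3
  read 'b': r3 → r0
  read 'b': r0 → r3
  read 'a': r3 → r1
  read 'b': r1 → r0
  read 'a': r0 → r3
r0 -> r3 -> r1 -> r0 -> r3 -> r0 -> r3 -> r1 -> r0 -> r3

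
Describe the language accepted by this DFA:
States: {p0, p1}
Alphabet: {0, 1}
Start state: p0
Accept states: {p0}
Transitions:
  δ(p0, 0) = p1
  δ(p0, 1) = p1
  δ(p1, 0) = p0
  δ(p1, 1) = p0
Testing a few strings:
  '110' → reject
  '010' → reject
  '0' → reject
  '000' → reject
State roles: p0=even length so far; p1=odd length so far
All binary strings of even length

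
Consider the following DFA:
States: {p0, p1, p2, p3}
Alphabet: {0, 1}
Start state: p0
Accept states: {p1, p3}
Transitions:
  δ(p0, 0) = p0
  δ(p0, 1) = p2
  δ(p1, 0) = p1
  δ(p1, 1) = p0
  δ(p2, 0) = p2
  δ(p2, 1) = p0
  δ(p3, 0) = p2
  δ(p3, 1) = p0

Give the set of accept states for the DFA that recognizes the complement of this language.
Complement accept states = All states \ Original accept states
= {p0, p1, p2, p3} \ {p1, p3}
{p0, p2}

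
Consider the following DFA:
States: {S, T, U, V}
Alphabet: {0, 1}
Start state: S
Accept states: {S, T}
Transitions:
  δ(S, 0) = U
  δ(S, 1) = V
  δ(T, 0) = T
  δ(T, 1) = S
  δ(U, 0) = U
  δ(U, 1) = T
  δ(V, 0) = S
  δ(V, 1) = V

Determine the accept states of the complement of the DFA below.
Complement accept states = All states \ Original accept states
= {S, T, U, V} \ {S, T}
{U, V}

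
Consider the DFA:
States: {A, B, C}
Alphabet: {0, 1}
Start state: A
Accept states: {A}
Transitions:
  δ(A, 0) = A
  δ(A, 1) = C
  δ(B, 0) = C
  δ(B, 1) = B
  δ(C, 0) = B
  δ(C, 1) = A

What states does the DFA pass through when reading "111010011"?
read '1': A → C
  read '1': C → A
  read '1': A → C
  read '0': C → B
  read '1': B → B
  read '0': B → C
  read '0': C → B
  read '1': B → B
  read '1': B → B
A -> C -> A -> C -> B -> B -> C -> B -> B -> B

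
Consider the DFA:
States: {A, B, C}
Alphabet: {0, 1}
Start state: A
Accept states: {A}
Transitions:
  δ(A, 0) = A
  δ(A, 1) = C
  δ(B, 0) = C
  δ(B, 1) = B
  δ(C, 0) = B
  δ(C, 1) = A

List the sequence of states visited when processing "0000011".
read '0': A → A
  read '0': A → A
  read '0': A → A
  read '0': A → A
  read '0': A → A
  read '1': A → C
  read '1': C → A
A -> A -> A -> A -> A -> A -> C -> A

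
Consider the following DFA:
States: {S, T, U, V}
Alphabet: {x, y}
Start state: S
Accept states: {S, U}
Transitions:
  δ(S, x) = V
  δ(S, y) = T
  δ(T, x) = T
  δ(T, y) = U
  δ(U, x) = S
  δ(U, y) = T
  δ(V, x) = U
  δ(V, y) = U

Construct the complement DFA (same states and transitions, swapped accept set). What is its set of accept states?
Complement accept states = All states \ Original accept states
= {S, T, U, V} \ {S, U}
{T, V}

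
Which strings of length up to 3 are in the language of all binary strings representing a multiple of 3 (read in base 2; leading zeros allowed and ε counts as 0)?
ε, 0, 00, 11, 000, 011, 110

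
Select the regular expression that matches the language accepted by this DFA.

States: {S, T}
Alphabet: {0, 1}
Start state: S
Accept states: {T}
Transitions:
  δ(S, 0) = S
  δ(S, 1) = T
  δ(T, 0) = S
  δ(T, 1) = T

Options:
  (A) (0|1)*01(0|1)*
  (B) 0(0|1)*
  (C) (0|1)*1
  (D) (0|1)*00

Check each option against the DFA on short strings; one disagreement eliminates an option:
  (A) (0|1)*01(0|1)*: on '1' the DFA goes S → T and accepts (T ∈ Accept), but the regex does not match it → eliminate
  (B) 0(0|1)*: on '0' the DFA goes S → S and rejects (S ∉ Accept), but the regex matches it → eliminate
  (C) (0|1)*1: agrees with the DFA on every string of length ≤ 6
  (D) (0|1)*00: on '1' the DFA goes S → T and accepts (T ∈ Accept), but the regex does not match it → eliminate
Only (C) is consistent with the DFA.
(C) (0|1)*1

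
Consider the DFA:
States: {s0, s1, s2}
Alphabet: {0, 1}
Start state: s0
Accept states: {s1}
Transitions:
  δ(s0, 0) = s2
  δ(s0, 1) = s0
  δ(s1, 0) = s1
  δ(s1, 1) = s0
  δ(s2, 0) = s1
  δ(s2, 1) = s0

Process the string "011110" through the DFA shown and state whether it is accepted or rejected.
Processing string "011110":
  s0 --0--> s2
  s2 --1--> s0
  s0 --1--> s0
  s0 --1--> s0
  s0 --1--> s0
  s0 --0--> s2
Final state: s2
Accept states: {s1}
No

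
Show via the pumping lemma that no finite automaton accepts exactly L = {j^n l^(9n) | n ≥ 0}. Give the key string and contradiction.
Assume L is regular with pumping length p. Idea: pumping the j-block breaks the 1:9 ratio.
Choose s = j^p l^(9p) (length 10p ≥ p). By the pumping lemma, s = xyz with |xy| ≤ p, |y| > 0, so y = j^k with k ≥ 1. Then xy²z = j^(p+k) l^(9p). For this to be in L we would need 9p = 9(p+k), i.e. 9k = 0, contradicting k ≥ 1. So xy²z ∉ L.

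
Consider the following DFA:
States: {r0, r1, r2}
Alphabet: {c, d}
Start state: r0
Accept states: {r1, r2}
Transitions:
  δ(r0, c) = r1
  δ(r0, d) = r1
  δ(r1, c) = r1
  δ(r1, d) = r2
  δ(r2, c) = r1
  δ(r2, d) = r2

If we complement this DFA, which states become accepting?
Complement accept states = All states \ Original accept states
= {r0, r1, r2} \ {r1, r2}
{r0}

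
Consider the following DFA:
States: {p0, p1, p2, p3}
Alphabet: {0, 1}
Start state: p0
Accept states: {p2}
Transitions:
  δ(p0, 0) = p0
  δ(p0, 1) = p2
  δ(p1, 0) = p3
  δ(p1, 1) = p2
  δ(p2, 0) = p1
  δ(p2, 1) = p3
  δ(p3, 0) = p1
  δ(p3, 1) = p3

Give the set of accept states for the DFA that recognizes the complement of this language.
Complement accept states = All states \ Original accept states
= {p0, p1, p2, p3} \ {p2}
{p0, p1, p3}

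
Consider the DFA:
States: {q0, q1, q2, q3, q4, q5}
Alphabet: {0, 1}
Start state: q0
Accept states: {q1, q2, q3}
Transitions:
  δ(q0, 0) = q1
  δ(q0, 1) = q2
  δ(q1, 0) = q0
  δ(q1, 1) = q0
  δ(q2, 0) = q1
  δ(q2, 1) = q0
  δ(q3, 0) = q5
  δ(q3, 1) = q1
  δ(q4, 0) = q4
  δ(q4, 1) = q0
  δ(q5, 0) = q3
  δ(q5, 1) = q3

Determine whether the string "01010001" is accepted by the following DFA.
Processing string "01010001":
  q0 --0--> q1
  q1 --1--> q0
  q0 --0--> q1
  q1 --1--> q0
  q0 --0--> q1
  q1 --0--> q0
  q0 --0--> q1
  q1 --1--> q0
Final state: q0
Accept states: {q1, q2, q3}
No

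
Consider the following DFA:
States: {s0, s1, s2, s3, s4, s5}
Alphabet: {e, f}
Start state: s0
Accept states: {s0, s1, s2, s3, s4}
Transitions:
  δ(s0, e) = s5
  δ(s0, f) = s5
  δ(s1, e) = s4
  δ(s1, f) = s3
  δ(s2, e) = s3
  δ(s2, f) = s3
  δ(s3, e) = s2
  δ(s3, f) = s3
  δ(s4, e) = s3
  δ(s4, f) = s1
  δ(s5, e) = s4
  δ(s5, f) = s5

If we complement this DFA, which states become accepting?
Complement accept states = All states \ Original accept states
= {s0, s1, s2, s3, s4, s5} \ {s0, s1, s2, s3, s4}
{s5}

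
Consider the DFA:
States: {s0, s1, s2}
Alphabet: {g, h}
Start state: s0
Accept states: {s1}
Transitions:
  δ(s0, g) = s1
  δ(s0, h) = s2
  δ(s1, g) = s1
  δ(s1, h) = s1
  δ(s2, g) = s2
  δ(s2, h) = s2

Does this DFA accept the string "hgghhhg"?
Processing string "hgghhhg":
  s0 --h--> s2
  s2 --g--> s2
  s2 --g--> s2
  s2 --h--> s2
  s2 --h--> s2
  s2 --h--> s2
  s2 --g--> s2
Final state: s2
Accept states: {s1}
No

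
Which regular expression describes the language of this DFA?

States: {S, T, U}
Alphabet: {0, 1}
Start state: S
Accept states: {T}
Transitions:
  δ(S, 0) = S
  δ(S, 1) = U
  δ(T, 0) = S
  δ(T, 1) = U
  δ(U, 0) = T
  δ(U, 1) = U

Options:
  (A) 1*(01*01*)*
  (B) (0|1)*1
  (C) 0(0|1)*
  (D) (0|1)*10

Check each option against the DFA on short strings; one disagreement eliminates an option:
  (A) 1*(01*01*)*: on ε the DFA stays in S and rejects (S ∉ Accept), but the regex matches it → eliminate
  (B) (0|1)*1: on '1' the DFA goes S → U and rejects (U ∉ Accept), but the regex matches it → eliminate
  (C) 0(0|1)*: on '0' the DFA goes S → S and rejects (S ∉ Accept), but the regex matches it → eliminate
  (D) (0|1)*10: agrees with the DFA on every string of length ≤ 6
Only (D) is consistent with the DFA.
(D) (0|1)*10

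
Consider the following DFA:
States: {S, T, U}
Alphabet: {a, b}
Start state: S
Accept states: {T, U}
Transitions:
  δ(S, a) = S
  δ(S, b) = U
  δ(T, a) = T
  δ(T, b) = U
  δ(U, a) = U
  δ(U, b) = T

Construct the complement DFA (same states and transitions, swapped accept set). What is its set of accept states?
Complement accept states = All states \ Original accept states
= {S, T, U} \ {T, U}
{S}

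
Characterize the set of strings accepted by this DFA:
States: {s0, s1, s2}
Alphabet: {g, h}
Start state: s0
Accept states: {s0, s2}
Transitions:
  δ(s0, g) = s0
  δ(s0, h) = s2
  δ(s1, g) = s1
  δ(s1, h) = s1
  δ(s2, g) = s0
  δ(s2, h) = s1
Testing a few strings:
  'hhg' → reject
  'h' → accept
  'gh' → accept
  'hggh' → accept
State roles: s0=last symbol not h (ok); s1=saw hh (dead); s2=last symbol h (ok)
All strings over {g,h} with no two consecutive h's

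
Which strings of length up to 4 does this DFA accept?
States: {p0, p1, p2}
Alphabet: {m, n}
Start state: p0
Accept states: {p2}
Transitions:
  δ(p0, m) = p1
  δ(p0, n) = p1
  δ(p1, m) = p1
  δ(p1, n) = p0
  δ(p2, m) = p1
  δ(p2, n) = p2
None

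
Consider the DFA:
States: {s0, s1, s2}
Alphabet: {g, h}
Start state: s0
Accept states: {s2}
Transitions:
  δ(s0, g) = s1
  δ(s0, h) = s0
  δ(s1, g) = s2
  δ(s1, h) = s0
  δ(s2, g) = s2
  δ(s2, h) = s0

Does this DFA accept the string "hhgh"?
Processing string "hhgh":
  s0 --h--> s0
  s0 --h--> s0
  s0 --g--> s1
  s1 --h--> s0
Final state: s0
Accept states: {s2}
No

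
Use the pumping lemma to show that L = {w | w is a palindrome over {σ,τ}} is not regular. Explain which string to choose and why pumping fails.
Assume L is regular with pumping length p. Idea: pumping the leading σ-block breaks the symmetry.
Choose s = σ^p τ σ^p (a palindrome of length 2p+1 ≥ p). By the pumping lemma, s = xyz with |xy| ≤ p, |y| > 0, so y = σ^k with k > 0 (xy lies entirely in the first σ^p). Then xy²z = σ^(p+k) τ σ^p, which is not a palindrome since p+k ≠ p.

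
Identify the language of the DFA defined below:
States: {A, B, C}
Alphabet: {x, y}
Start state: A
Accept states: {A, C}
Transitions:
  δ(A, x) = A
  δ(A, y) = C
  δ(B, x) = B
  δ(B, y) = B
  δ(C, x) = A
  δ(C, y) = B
Testing a few strings:
  'x' → accept
  'xx' → accept
  'xxx' → accept
  'yxyx' → accept
State roles: A=last symbol not y (ok); B=saw yy (dead); C=last symbol y (ok)
All strings over {x,y} with no two consecutive y's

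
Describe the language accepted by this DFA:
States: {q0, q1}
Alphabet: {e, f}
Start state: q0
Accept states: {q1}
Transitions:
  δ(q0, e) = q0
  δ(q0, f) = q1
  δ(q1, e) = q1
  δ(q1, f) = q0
Testing a few strings:
  'fe' → accept
  'e' → reject
  'ff' → reject
  'fff' → accept
State roles: q0=even number of f's so far; q1=odd number of f's so far
All strings over {e,f} with an odd number of f's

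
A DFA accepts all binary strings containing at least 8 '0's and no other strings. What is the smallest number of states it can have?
By Myhill–Nerode, count the distinguishable equivalence classes: 9 classes — having seen 0, 1, …, 7, or ≥8 copies of '0'; any two classes i < j (j ≤ 8) are distinguished by the string 0^(8−j), which takes class j to 8 copies (accepted) but leaves class i below 8 (rejected).
9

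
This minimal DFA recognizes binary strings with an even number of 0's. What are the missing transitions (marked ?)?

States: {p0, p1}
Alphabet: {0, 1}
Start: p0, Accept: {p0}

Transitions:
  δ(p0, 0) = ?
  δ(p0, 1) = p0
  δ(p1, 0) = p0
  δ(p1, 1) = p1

From the language and accept set, identify what each state tracks — p0: even number of 0's so far; p1: odd number of 0's so far.
Each missing δ(q, a) is the state matching the new tracked value after reading a.
δ(p0, 0) = p1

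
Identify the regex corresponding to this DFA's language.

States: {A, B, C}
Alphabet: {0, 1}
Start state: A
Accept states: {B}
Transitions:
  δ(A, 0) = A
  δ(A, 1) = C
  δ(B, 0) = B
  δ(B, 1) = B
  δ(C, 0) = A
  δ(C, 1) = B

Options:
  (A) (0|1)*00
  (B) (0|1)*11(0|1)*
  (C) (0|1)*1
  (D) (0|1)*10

Check each option against the DFA on short strings; one disagreement eliminates an option:
  (A) (0|1)*00: on '00' the DFA goes A → A → A and rejects (A ∉ Accept), but the regex matches it → eliminate
  (B) (0|1)*11(0|1)*: agrees with the DFA on every string of length ≤ 6
  (C) (0|1)*1: on '1' the DFA goes A → C and rejects (C ∉ Accept), but the regex matches it → eliminate
  (D) (0|1)*10: on '10' the DFA goes A → C → A and rejects (A ∉ Accept), but the regex matches it → eliminate
Only (B) is consistent with the DFA.
(B) (0|1)*11(0|1)*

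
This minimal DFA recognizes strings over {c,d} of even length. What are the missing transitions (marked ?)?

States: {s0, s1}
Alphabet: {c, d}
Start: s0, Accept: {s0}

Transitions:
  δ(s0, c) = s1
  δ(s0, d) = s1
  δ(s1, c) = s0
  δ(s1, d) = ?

From the language and accept set, identify what each state tracks — s0: even length so far; s1: odd length so far.
Each missing δ(q, a) is the state matching the new tracked value after reading a.
δ(s1, d) = s0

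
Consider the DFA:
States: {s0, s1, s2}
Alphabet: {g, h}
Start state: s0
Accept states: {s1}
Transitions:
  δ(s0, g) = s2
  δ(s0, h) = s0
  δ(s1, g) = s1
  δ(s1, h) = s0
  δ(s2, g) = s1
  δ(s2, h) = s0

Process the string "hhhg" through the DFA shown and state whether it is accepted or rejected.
Processing string "hhhg":
  s0 --h--> s0
  s0 --h--> s0
  s0 --h--> s0
  s0 --g--> s2
Final state: s2
Accept states: {s1}
No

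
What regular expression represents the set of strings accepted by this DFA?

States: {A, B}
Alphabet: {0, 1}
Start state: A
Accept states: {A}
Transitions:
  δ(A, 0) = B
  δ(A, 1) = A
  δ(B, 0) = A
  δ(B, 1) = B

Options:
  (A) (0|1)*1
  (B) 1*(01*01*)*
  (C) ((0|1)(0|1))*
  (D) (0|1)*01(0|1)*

Check each option against the DFA on short strings; one disagreement eliminates an option:
  (A) (0|1)*1: on ε the DFA stays in A and accepts (A ∈ Accept), but the regex does not match it → eliminate
  (B) 1*(01*01*)*: agrees with the DFA on every string of length ≤ 6
  (C) ((0|1)(0|1))*: on '1' the DFA goes A → A and accepts (A ∈ Accept), but the regex does not match it → eliminate
  (D) (0|1)*01(0|1)*: on ε the DFA stays in A and accepts (A ∈ Accept), but the regex does not match it → eliminate
Only (B) is consistent with the DFA.
(B) 1*(01*01*)*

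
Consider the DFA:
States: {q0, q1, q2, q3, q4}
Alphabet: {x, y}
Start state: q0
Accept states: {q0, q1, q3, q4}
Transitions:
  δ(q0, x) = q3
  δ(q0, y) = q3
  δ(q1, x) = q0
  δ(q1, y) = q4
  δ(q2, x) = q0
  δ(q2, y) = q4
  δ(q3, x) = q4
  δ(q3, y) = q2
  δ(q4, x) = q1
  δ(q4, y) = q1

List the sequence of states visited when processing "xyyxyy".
read 'x': q0 → q3
  read 'y': q3 → q2
  read 'y': q2 → q4
  read 'x': q4 → q1
  read 'y': q1 → q4
  read 'y': q4 → q1
q0 -> q3 -> q2 -> q4 -> q1 -> q4 -> q1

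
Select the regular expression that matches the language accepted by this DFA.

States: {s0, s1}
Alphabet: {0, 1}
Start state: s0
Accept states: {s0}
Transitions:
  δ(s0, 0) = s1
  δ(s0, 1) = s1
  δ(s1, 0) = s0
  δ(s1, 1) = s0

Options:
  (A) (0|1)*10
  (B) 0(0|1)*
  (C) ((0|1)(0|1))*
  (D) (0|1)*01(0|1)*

Check each option against the DFA on short strings; one disagreement eliminates an option:
  (A) (0|1)*10: on ε the DFA stays in s0 and accepts (s0 ∈ Accept), but the regex does not match it → eliminate
  (B) 0(0|1)*: on ε the DFA stays in s0 and accepts (s0 ∈ Accept), but the regex does not match it → eliminate
  (C) ((0|1)(0|1))*: agrees with the DFA on every string of length ≤ 6
  (D) (0|1)*01(0|1)*: on ε the DFA stays in s0 and accepts (s0 ∈ Accept), but the regex does not match it → eliminate
Only (C) is consistent with the DFA.
(C) ((0|1)(0|1))*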